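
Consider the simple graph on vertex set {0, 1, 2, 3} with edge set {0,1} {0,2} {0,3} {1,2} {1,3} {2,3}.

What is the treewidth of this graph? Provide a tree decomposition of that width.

With just one bag of size 4, the width is 4 − 1 = 3, so tw(G) ≤ 3. For the lower bound, the 4 vertices {0, 1, 2, 3} are pairwise adjacent, and any tree decomposition puts a clique entirely inside one bag — forcing width ≥ 3. Therefore the treewidth is 3.

Treewidth 3.
One optimal decomposition is:
Bags: B1 = {0, 1, 2, 3}
Tree: (single bag)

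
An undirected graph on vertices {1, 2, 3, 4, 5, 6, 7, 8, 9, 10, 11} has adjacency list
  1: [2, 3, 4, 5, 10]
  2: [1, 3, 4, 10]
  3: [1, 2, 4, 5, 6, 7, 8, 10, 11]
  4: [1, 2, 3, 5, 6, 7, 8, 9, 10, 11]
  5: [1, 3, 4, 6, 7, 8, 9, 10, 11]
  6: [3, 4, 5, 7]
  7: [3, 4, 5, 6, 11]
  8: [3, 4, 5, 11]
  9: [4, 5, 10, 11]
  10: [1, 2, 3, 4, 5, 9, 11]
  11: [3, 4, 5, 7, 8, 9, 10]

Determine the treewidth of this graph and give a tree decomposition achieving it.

Treewidth 4.
One optimal decomposition is:
Bags: B1 = {1, 3, 4, 5, 10}  B2 = {3, 4, 5, 10, 11}  B3 = {3, 4, 5, 7, 11}  B4 = {3, 4, 5, 8, 11}  B5 = {3, 4, 5, 6, 7}  B6 = {4, 5, 9, 10, 11}  B7 = {1, 2, 3, 4, 10}
Tree: B1–B2, B2–B3, B2–B4, B3–B5, B2–B6, B1–B7

Every bag has size at most 5, so the width is 5 − 1 = 4 and tw(G) ≤ 4. Conversely, {4, 5, 9, 10, 11} is a clique of size 5, and the vertices of any clique must share a bag in every tree decomposition; so some bag has ≥ 5 vertices and tw(G) ≥ 4. Combining the bounds, tw(G) = 4.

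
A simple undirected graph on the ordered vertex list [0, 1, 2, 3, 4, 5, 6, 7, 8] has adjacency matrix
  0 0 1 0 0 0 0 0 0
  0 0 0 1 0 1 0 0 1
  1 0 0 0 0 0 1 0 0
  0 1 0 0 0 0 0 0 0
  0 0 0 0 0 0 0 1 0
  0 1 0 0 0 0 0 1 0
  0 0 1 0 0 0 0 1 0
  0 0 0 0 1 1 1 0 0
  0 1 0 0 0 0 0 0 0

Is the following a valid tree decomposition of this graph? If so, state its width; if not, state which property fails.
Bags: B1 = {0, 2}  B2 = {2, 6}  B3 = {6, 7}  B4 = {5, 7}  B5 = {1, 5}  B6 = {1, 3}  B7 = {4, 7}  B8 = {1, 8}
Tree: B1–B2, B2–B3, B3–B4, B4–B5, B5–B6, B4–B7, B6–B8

Yes; width 1.

Vertex coverage: the bags together contain {0, 1, 2, 3, 4, 5, 6, 7, 8}, the full vertex set. Edge coverage: each edge of G has both endpoints in at least one bag. Running intersection: for every vertex, the bags containing it form a connected subtree. All three properties hold, so this is a valid tree decomposition of width max|bag| − 1 = 1, and hence tw(G) ≤ 1.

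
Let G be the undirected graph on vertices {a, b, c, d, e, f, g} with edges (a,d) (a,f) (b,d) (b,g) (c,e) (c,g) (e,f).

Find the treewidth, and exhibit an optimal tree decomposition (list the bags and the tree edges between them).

The largest bag has 3 vertices, giving width 2; this decomposition certifies tw(G) ≤ 2. Since f–a–d–b–g–c–e–f is a cycle in G, G is not acyclic. Forests are exactly the graphs of treewidth ≤ 1, so tw(G) ≥ 2. The upper and lower bounds meet at 2, so that is the treewidth.

Treewidth 2.
One such decomposition:
Bags: B1 = {a, d, f}  B2 = {b, d, f}  B3 = {b, f, g}  B4 = {c, f, g}  B5 = {c, e, f}
Tree: B1–B2, B2–B3, B3–B4, B4–B5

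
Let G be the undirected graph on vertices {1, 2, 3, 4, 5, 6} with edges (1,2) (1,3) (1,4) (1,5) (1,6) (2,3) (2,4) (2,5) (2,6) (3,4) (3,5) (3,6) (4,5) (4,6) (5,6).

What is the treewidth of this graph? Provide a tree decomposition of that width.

With just one bag of size 6, the width is 6 − 1 = 5, so tw(G) ≤ 5. For the lower bound, the 6 vertices {1, 2, 3, 4, 5, 6} are pairwise adjacent, and any tree decomposition puts a clique entirely inside one bag — forcing width ≥ 5. The upper and lower bounds meet at 5, so that is the treewidth.

Treewidth 5.
Bags: B1 = {1, 2, 3, 4, 5, 6}
Tree: (single bag)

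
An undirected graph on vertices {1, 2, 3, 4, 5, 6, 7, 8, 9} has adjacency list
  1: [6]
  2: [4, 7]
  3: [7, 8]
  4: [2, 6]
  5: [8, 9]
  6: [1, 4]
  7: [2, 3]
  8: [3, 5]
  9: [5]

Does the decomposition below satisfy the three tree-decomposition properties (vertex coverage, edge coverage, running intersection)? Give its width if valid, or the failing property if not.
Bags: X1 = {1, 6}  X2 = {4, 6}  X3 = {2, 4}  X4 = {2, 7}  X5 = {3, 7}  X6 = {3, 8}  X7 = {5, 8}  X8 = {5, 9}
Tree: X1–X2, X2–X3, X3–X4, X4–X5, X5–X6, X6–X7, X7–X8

Every vertex of G appears in some bag (union = {1, 2, 3, 4, 5, 6, 7, 8, 9}); every edge is covered by a bag; and for each vertex v the set of bags containing v is connected in the bag tree. The decomposition is therefore valid. The largest bag has 2 vertices, so the width is 1.

Yes; width 1.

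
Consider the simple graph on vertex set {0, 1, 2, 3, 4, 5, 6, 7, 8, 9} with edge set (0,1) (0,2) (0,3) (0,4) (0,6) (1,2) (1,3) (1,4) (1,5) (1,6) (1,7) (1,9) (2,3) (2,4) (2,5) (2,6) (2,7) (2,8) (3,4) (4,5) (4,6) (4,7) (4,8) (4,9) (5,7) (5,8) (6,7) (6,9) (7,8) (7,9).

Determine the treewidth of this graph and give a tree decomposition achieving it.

Each bag holds 5 vertices, so the decomposition has width 4, which upper-bounds the treewidth. On the other hand G contains the 5-clique {2, 4, 5, 7, 8}. A clique must lie in a single bag of any decomposition, so no decomposition can have width below 4. The upper and lower bounds meet at 4, so that is the treewidth.

Treewidth 4.
One optimal decomposition is:
Bags: B1 = {1, 2, 4, 5, 7}  B2 = {1, 2, 4, 6, 7}  B3 = {0, 1, 2, 4, 6}  B4 = {1, 4, 6, 7, 9}  B5 = {0, 1, 2, 3, 4}  B6 = {2, 4, 5, 7, 8}
Tree: B1–B2, B2–B3, B2–B4, B3–B5, B1–B6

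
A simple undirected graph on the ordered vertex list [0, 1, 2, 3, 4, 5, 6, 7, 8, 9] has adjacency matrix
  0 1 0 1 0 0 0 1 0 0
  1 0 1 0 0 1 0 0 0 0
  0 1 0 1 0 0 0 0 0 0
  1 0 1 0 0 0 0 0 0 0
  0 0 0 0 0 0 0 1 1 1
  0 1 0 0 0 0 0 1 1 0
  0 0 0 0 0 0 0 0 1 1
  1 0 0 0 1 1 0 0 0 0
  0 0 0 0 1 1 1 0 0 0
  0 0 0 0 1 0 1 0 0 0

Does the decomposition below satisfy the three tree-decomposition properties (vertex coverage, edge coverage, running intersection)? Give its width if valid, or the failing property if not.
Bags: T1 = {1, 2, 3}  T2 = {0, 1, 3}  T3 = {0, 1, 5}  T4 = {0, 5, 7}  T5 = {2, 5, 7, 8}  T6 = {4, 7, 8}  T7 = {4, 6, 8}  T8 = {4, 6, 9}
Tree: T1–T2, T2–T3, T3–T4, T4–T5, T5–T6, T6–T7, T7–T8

A tree decomposition must satisfy three properties: every vertex lies in some bag; for every edge, both endpoints lie together in some bag; and for every vertex, the bags containing it form a connected subtree. Here bags containing vertex 2 are not connected in the tree, so the decomposition is invalid.

No — bags containing vertex 2 are not connected in the tree.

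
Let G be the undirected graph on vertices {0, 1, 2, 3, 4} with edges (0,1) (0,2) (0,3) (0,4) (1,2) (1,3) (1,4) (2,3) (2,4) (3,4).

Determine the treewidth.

A width-4 tree decomposition is:
Bags: B1 = {0, 1, 2, 3, 4}
Tree: (single bag)
With just one bag of size 5, the width is 5 − 1 = 4, so tw(G) ≤ 4. Conversely, {0, 1, 2, 3, 4} is a clique of size 5, and the vertices of any clique must share a bag in every tree decomposition; so some bag has ≥ 5 vertices and tw(G) ≥ 4. Combining the bounds, tw(G) = 4.

4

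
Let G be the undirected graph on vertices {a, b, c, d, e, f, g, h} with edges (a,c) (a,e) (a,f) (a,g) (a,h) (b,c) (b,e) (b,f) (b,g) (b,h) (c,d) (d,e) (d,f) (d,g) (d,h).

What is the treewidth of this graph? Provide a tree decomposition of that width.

Every bag has size at most 4, so the width is 4 − 1 = 3 and tw(G) ≤ 3. For the lower bound: the 4 vertex sets {d,f}, {b,e}, {a}, {c} are disjoint, each induces a connected subgraph, and every pair is joined by at least one edge of G. Contracting each set to a single vertex therefore yields K_{4} as a minor, and since treewidth is minor-monotone, tw(G) ≥ tw(K_{4}) = 3. Hence tw(G) = 3 exactly.

Treewidth 3.
Bags: B1 = {a, b, d, f}  B2 = {a, b, d, e}  B3 = {a, b, c, d}  B4 = {a, b, d, g}  B5 = {a, b, d, h}
Tree: B1–B2, B2–B3, B3–B4, B4–B5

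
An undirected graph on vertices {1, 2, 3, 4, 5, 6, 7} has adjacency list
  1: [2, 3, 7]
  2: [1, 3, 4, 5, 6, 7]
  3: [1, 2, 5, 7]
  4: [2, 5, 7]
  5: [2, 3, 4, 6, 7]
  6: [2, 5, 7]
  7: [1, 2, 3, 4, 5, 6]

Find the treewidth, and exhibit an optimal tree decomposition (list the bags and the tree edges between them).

Every bag has size at most 4, so the width is 4 − 1 = 3 and tw(G) ≤ 3. On the other hand G contains the 4-clique {1, 2, 3, 7}. A clique must lie in a single bag of any decomposition, so no decomposition can have width below 3. Therefore the treewidth is 3.

Treewidth 3.
Bags: B1 = {2, 4, 5, 7}  B2 = {2, 5, 6, 7}  B3 = {2, 3, 5, 7}  B4 = {1, 2, 3, 7}
Tree: B1–B2, B1–B3, B3–B4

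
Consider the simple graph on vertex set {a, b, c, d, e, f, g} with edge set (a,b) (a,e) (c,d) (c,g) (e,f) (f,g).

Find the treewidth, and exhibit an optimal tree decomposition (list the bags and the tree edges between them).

Treewidth 1.
One such decomposition:
Bags: B1 = {a, b}  B2 = {a, e}  B3 = {e, f}  B4 = {f, g}  B5 = {c, g}  B6 = {c, d}
Tree: B1–B2, B2–B3, B3–B4, B4–B5, B5–B6

Every bag has size at most 2, so the width is 2 − 1 = 1 and tw(G) ≤ 1. G has an edge, so its treewidth is at least 1. Hence tw(G) = 1 exactly.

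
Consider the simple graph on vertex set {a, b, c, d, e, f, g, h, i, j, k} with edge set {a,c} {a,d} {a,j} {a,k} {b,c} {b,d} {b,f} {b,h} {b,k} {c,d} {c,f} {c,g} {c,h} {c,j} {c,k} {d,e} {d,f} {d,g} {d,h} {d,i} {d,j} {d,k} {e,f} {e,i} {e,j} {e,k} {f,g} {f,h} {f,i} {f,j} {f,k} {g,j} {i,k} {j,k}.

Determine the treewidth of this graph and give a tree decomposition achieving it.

The largest bag has 5 vertices, giving width 4; this decomposition certifies tw(G) ≤ 4. For the lower bound, the 5 vertices {a, c, d, j, k} are pairwise adjacent, and any tree decomposition puts a clique entirely inside one bag — forcing width ≥ 4. The upper and lower bounds meet at 4, so that is the treewidth.

Treewidth 4.
One such decomposition:
Bags: B1 = {c, d, f, j, k}  B2 = {d, e, f, j, k}  B3 = {c, d, f, g, j}  B4 = {a, c, d, j, k}  B5 = {b, c, d, f, k}  B6 = {d, e, f, i, k}  B7 = {b, c, d, f, h}
Tree: B1–B2, B1–B3, B1–B4, B1–B5, B2–B6, B5–B7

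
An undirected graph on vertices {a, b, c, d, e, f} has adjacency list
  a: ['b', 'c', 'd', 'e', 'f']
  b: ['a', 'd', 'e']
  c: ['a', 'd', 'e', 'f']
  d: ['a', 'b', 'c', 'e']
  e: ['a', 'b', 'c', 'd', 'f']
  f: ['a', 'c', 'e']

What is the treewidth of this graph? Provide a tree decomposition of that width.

The largest bag has 4 vertices, giving width 3; this decomposition certifies tw(G) ≤ 3. Conversely, {a, c, d, e} is a clique of size 4, and the vertices of any clique must share a bag in every tree decomposition; so some bag has ≥ 4 vertices and tw(G) ≥ 3. The upper and lower bounds meet at 3, so that is the treewidth.

Treewidth 3.
Bags: B1 = {a, b, d, e}  B2 = {a, c, d, e}  B3 = {a, c, e, f}
Tree: B1–B2, B2–B3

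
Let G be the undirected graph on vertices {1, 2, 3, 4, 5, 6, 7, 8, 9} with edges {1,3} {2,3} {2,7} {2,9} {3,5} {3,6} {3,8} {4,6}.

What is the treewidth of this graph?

1

A width-1 tree decomposition is:
Bags: B1 = {2, 3}  B2 = {2, 7}  B3 = {3, 8}  B4 = {2, 9}  B5 = {3, 5}  B6 = {3, 6}  B7 = {4, 6}  B8 = {1, 3}
Tree: B1–B2, B1–B3, B1–B4, B3–B5, B1–B6, B6–B7, B6–B8
The largest bag has 2 vertices, giving width 1; this decomposition certifies tw(G) ≤ 1. Since G has at least one edge (e.g. 2–3), it is not an edgeless graph, so tw(G) ≥ 1. The upper and lower bounds meet at 1, so that is the treewidth.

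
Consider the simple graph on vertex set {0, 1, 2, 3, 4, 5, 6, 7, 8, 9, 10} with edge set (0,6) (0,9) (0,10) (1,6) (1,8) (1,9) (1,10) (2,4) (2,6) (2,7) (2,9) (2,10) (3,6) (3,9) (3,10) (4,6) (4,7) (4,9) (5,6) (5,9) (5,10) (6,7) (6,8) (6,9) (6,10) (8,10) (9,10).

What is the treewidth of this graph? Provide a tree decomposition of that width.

The largest bag has 4 vertices, giving width 3; this decomposition certifies tw(G) ≤ 3. For the lower bound, the 4 vertices {1, 6, 8, 10} are pairwise adjacent, and any tree decomposition puts a clique entirely inside one bag — forcing width ≥ 3. The upper and lower bounds meet at 3, so that is the treewidth.

Treewidth 3.
One such decomposition:
Bags: B1 = {2, 6, 9, 10}  B2 = {1, 6, 9, 10}  B3 = {0, 6, 9, 10}  B4 = {2, 4, 6, 9}  B5 = {1, 6, 8, 10}  B6 = {5, 6, 9, 10}  B7 = {3, 6, 9, 10}  B8 = {2, 4, 6, 7}
Tree: B1–B2, B2–B3, B1–B4, B2–B5, B3–B6, B3–B7, B4–B8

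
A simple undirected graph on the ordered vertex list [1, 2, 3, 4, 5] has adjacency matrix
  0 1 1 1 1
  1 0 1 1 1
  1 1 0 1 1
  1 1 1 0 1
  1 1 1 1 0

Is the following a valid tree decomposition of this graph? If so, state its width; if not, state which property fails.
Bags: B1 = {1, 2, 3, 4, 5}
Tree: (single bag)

Checking the three conditions: (i) the bags cover all of {1, 2, 3, 4, 5}; (ii) for each edge, some bag contains both endpoints; (iii) the bags containing any fixed vertex form a subtree. All hold, so the decomposition is valid with width 5 − 1 = 4.

Yes; width 4.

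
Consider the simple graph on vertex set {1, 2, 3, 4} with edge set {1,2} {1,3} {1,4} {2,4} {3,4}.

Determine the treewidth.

A width-2 tree decomposition is:
Bags: B1 = {1, 3, 4}  B2 = {1, 2, 4}
Tree: B1–B2
Every bag has size at most 3, so the width is 3 − 1 = 2 and tw(G) ≤ 2. Conversely, {1, 2, 4} is a clique of size 3, and the vertices of any clique must share a bag in every tree decomposition; so some bag has ≥ 3 vertices and tw(G) ≥ 2. Therefore the treewidth is 2.

2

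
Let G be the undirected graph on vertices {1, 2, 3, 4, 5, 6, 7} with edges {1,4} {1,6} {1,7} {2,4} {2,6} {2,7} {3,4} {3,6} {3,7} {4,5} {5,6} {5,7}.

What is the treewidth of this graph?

3

A width-3 tree decomposition is:
Bags: B1 = {3, 4, 6, 7}  B2 = {4, 5, 6, 7}  B3 = {2, 4, 6, 7}  B4 = {1, 4, 6, 7}
Tree: B1–B2, B2–B3, B3–B4
Every bag has size at most 4, so the width is 4 − 1 = 3 and tw(G) ≤ 3. For the lower bound: the 4 vertex sets {3,7}, {5,6}, {4}, {2} are disjoint, each induces a connected subgraph, and every pair is joined by at least one edge of G. Contracting each set to a single vertex therefore yields K_{4} as a minor, and since treewidth is minor-monotone, tw(G) ≥ tw(K_{4}) = 3. Combining the bounds, tw(G) = 3.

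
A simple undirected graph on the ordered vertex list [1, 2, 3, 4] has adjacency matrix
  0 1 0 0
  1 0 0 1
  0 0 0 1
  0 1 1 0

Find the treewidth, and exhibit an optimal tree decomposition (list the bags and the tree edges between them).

The largest bag has 2 vertices, giving width 1; this decomposition certifies tw(G) ≤ 1. Since G has at least one edge (e.g. 1–2), it is not an edgeless graph, so tw(G) ≥ 1. Hence tw(G) = 1 exactly.

Treewidth 1.
One optimal decomposition is:
Bags: B1 = {1, 2}  B2 = {2, 4}  B3 = {3, 4}
Tree: B1–B2, B2–B3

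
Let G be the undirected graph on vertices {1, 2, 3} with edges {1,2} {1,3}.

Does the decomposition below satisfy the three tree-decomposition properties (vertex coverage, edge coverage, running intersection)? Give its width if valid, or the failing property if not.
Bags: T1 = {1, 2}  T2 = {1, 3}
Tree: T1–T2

Checking the three conditions: (i) the bags cover all of {1, 2, 3}; (ii) for each edge, some bag contains both endpoints; (iii) the bags containing any fixed vertex form a subtree. All hold, so the decomposition is valid with width 2 − 1 = 1.

Yes; width 1.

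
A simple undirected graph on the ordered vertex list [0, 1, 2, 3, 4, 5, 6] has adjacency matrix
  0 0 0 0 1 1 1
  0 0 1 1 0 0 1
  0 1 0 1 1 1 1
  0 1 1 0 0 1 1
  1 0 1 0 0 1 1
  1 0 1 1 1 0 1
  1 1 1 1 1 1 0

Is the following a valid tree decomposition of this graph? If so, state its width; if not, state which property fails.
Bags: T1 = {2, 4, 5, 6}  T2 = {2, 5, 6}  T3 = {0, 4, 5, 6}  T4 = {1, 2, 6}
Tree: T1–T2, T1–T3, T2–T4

A tree decomposition must satisfy three properties: every vertex lies in some bag; for every edge, both endpoints lie together in some bag; and for every vertex, the bags containing it form a connected subtree. Here vertex 3 appears in no bag, so the decomposition is invalid.

No — vertex 3 appears in no bag.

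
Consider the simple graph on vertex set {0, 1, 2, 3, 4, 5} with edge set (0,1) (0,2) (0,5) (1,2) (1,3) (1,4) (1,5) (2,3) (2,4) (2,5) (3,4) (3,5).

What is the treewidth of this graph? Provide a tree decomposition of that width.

Treewidth 3.
One optimal decomposition is:
Bags: B1 = {1, 2, 3, 4}  B2 = {1, 2, 3, 5}  B3 = {0, 1, 2, 5}
Tree: B1–B2, B2–B3

The largest bag has 4 vertices, giving width 3; this decomposition certifies tw(G) ≤ 3. Conversely, {0, 1, 2, 5} is a clique of size 4, and the vertices of any clique must share a bag in every tree decomposition; so some bag has ≥ 4 vertices and tw(G) ≥ 3. Combining the bounds, tw(G) = 3.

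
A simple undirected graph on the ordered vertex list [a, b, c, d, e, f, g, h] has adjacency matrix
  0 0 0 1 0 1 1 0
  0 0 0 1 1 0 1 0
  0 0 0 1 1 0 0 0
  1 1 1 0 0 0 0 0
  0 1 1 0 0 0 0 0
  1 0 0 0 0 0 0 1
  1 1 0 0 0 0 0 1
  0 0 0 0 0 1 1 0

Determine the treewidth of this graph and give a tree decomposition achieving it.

Treewidth 2.
Bags: B1 = {a, f, h}  B2 = {a, g, h}  B3 = {a, d, g}  B4 = {b, d, g}  B5 = {b, c, d}  B6 = {b, c, e}
Tree: B1–B2, B2–B3, B3–B4, B4–B5, B5–B6

The largest bag has 3 vertices, giving width 2; this decomposition certifies tw(G) ≤ 2. Since f–h–g–a–f is a cycle in G, G is not acyclic. Forests are exactly the graphs of treewidth ≤ 1, so tw(G) ≥ 2. Hence tw(G) = 2 exactly.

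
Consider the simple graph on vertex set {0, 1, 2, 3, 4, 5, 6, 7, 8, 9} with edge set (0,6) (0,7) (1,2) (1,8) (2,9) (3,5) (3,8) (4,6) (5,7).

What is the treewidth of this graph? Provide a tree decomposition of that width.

Treewidth 1.
Bags: B1 = {4, 6}  B2 = {0, 6}  B3 = {0, 7}  B4 = {5, 7}  B5 = {3, 5}  B6 = {3, 8}  B7 = {1, 8}  B8 = {1, 2}  B9 = {2, 9}
Tree: B1–B2, B2–B3, B3–B4, B4–B5, B5–B6, B6–B7, B7–B8, B8–B9

The largest bag has 2 vertices, giving width 1; this decomposition certifies tw(G) ≤ 1. G has an edge, so its treewidth is at least 1. Therefore the treewidth is 1.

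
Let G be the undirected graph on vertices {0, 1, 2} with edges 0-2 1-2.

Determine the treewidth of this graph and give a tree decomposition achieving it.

Every bag has size at most 2, so the width is 2 − 1 = 1 and tw(G) ≤ 1. Any graph with an edge has treewidth ≥ 1, and G has the edge 2–0. The upper and lower bounds meet at 1, so that is the treewidth.

Treewidth 1.
Bags: B1 = {0, 2}  B2 = {1, 2}
Tree: B1–B2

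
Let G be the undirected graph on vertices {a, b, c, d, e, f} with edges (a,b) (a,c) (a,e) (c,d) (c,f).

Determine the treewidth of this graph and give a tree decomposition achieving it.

Each bag holds 2 vertices, so the decomposition has width 1, which upper-bounds the treewidth. Since G has at least one edge (e.g. c–a), it is not an edgeless graph, so tw(G) ≥ 1. Hence tw(G) = 1 exactly.

Treewidth 1.
One such decomposition:
Bags: B1 = {a, c}  B2 = {a, e}  B3 = {c, f}  B4 = {c, d}  B5 = {a, b}
Tree: B1–B2, B1–B3, B1–B4, B2–B5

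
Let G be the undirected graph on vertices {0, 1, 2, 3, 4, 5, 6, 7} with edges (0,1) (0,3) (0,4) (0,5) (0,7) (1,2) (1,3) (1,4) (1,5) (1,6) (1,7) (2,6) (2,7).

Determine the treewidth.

2

A width-2 tree decomposition is:
Bags: B1 = {0, 1, 3}  B2 = {0, 1, 7}  B3 = {1, 2, 7}  B4 = {0, 1, 4}  B5 = {0, 1, 5}  B6 = {1, 2, 6}
Tree: B1–B2, B2–B3, B1–B4, B4–B5, B3–B6
Every bag has size at most 3, so the width is 3 − 1 = 2 and tw(G) ≤ 2. For the lower bound, the 3 vertices {0, 1, 3} are pairwise adjacent, and any tree decomposition puts a clique entirely inside one bag — forcing width ≥ 2. Therefore the treewidth is 2.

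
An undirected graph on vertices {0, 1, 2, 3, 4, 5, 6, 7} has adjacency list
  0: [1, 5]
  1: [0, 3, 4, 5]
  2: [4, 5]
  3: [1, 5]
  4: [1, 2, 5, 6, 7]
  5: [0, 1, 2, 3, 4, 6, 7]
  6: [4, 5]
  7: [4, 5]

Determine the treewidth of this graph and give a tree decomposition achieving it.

Treewidth 2.
Bags: B1 = {1, 4, 5}  B2 = {4, 5, 7}  B3 = {4, 5, 6}  B4 = {1, 3, 5}  B5 = {0, 1, 5}  B6 = {2, 4, 5}
Tree: B1–B2, B1–B3, B1–B4, B4–B5, B3–B6

Every bag has size at most 3, so the width is 3 − 1 = 2 and tw(G) ≤ 2. On the other hand G contains the 3-clique {0, 1, 5}. A clique must lie in a single bag of any decomposition, so no decomposition can have width below 2. Combining the bounds, tw(G) = 2.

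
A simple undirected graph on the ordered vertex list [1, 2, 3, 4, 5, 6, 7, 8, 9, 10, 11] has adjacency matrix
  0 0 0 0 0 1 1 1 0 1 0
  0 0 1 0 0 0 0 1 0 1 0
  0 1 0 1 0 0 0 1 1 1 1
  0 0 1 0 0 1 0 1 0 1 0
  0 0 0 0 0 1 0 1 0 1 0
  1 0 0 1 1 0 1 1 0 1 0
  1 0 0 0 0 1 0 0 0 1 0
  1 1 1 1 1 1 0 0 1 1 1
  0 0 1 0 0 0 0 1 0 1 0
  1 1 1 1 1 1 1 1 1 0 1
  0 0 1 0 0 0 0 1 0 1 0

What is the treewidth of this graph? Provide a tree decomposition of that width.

The largest bag has 4 vertices, giving width 3; this decomposition certifies tw(G) ≤ 3. Conversely, {1, 6, 8, 10} is a clique of size 4, and the vertices of any clique must share a bag in every tree decomposition; so some bag has ≥ 4 vertices and tw(G) ≥ 3. Combining the bounds, tw(G) = 3.

Treewidth 3.
One optimal decomposition is:
Bags: B1 = {4, 6, 8, 10}  B2 = {3, 4, 8, 10}  B3 = {5, 6, 8, 10}  B4 = {3, 8, 10, 11}  B5 = {2, 3, 8, 10}  B6 = {3, 8, 9, 10}  B7 = {1, 6, 8, 10}  B8 = {1, 6, 7, 10}
Tree: B1–B2, B1–B3, B2–B4, B4–B5, B5–B6, B1–B7, B7–B8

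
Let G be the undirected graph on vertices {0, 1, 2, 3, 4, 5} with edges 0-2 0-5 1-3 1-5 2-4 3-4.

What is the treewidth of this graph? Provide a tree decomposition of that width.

Treewidth 2.
One such decomposition:
Bags: B1 = {0, 2, 5}  B2 = {2, 4, 5}  B3 = {3, 4, 5}  B4 = {1, 3, 5}
Tree: B1–B2, B2–B3, B3–B4

Every bag has size at most 3, so the width is 3 − 1 = 2 and tw(G) ≤ 2. The edges 5–0–2–4–3–1–5 form a cycle, so G is not a tree and its treewidth is at least 2. Hence tw(G) = 2 exactly.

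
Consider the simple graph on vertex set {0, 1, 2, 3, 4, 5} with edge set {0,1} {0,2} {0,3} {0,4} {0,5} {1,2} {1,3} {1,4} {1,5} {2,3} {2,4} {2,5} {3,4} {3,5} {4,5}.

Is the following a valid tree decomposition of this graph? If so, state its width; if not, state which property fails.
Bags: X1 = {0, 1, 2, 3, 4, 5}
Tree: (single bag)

Yes; width 5.

Vertex coverage: the bags together contain {0, 1, 2, 3, 4, 5}, the full vertex set. Edge coverage: each edge of G has both endpoints in at least one bag. Running intersection: for every vertex, the bags containing it form a connected subtree. All three properties hold, so this is a valid tree decomposition of width max|bag| − 1 = 5, and hence tw(G) ≤ 5.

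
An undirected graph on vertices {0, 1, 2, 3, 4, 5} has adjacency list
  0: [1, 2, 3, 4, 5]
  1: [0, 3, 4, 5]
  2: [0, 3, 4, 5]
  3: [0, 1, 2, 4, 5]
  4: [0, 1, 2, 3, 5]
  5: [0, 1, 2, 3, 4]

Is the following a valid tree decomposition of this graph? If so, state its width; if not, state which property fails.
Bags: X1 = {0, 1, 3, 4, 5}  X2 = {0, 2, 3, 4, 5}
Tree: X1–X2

Yes; width 4.

Every vertex of G appears in some bag (union = {0, 1, 2, 3, 4, 5}); every edge is covered by a bag; and for each vertex v the set of bags containing v is connected in the bag tree. The decomposition is therefore valid. The largest bag has 5 vertices, so the width is 4.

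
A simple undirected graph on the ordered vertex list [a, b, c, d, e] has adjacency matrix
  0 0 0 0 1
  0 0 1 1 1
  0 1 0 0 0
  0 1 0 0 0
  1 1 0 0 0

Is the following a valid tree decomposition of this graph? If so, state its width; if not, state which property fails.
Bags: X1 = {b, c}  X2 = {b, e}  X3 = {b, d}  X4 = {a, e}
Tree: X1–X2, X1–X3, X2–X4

Checking the three conditions: (i) the bags cover all of {a, b, c, d, e}; (ii) for each edge, some bag contains both endpoints; (iii) the bags containing any fixed vertex form a subtree. All hold, so the decomposition is valid with width 2 − 1 = 1.

Yes; width 1.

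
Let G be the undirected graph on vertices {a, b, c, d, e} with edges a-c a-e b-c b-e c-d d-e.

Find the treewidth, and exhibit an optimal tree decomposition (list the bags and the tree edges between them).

Each bag holds 3 vertices, so the decomposition has width 2, which upper-bounds the treewidth. The edges b–e–d–c–b form a cycle, so G is not a tree and its treewidth is at least 2. The upper and lower bounds meet at 2, so that is the treewidth.

Treewidth 2.
One optimal decomposition is:
Bags: B1 = {b, c, e}  B2 = {c, d, e}  B3 = {a, c, e}
Tree: B1–B2, B2–B3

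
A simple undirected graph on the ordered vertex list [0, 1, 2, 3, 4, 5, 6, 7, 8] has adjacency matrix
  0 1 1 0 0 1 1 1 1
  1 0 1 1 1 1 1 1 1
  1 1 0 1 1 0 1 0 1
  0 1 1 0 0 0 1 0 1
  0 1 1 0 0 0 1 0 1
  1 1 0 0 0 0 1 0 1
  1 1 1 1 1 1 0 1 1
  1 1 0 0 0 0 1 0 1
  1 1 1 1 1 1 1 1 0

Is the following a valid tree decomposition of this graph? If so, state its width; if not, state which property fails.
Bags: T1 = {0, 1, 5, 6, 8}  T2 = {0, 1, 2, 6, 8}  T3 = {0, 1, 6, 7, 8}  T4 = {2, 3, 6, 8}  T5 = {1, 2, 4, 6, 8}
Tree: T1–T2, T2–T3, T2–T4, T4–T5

A tree decomposition must satisfy three properties: every vertex lies in some bag; for every edge, both endpoints lie together in some bag; and for every vertex, the bags containing it form a connected subtree. Here edge (1,3) lies in no bag, so the decomposition is invalid.

No — edge (1,3) lies in no bag.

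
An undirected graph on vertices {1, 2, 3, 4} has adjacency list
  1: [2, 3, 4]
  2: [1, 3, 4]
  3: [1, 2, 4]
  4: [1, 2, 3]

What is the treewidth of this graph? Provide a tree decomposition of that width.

Treewidth 3.
One optimal decomposition is:
Bags: B1 = {1, 2, 3, 4}
Tree: (single bag)

With just one bag of size 4, the width is 4 − 1 = 3, so tw(G) ≤ 3. For the lower bound, the 4 vertices {1, 2, 3, 4} are pairwise adjacent, and any tree decomposition puts a clique entirely inside one bag — forcing width ≥ 3. Hence tw(G) = 3 exactly.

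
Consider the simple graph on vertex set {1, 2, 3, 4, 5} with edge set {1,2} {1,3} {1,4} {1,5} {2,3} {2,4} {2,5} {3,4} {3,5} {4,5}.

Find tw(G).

A width-4 tree decomposition is:
Bags: B1 = {1, 2, 3, 4, 5}
Tree: (single bag)
A single bag containing all 5 vertices is trivially a valid decomposition of width 4. Conversely, {1, 2, 3, 4, 5} is a clique of size 5, and the vertices of any clique must share a bag in every tree decomposition; so some bag has ≥ 5 vertices and tw(G) ≥ 4. The upper and lower bounds meet at 4, so that is the treewidth.

4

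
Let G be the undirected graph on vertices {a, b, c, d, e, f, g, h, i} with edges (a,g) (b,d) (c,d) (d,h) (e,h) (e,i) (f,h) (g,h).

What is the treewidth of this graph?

1

A width-1 tree decomposition is:
Bags: B1 = {g, h}  B2 = {f, h}  B3 = {d, h}  B4 = {b, d}  B5 = {e, h}  B6 = {a, g}  B7 = {c, d}  B8 = {e, i}
Tree: B1–B2, B2–B3, B3–B4, B2–B5, B1–B6, B4–B7, B5–B8
The largest bag has 2 vertices, giving width 1; this decomposition certifies tw(G) ≤ 1. Since G has at least one edge (e.g. g–h), it is not an edgeless graph, so tw(G) ≥ 1. The upper and lower bounds meet at 1, so that is the treewidth.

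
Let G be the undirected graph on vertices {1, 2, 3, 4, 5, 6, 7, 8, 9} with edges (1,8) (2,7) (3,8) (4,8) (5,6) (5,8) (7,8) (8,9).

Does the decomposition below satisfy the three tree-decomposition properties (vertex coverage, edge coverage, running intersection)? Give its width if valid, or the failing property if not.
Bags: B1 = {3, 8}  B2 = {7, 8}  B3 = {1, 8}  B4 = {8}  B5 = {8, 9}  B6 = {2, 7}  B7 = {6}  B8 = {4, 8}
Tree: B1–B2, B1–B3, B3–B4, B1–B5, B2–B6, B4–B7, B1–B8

No — vertex 5 appears in no bag.

A tree decomposition must satisfy three properties: every vertex lies in some bag; for every edge, both endpoints lie together in some bag; and for every vertex, the bags containing it form a connected subtree. Here vertex 5 appears in no bag, so the decomposition is invalid.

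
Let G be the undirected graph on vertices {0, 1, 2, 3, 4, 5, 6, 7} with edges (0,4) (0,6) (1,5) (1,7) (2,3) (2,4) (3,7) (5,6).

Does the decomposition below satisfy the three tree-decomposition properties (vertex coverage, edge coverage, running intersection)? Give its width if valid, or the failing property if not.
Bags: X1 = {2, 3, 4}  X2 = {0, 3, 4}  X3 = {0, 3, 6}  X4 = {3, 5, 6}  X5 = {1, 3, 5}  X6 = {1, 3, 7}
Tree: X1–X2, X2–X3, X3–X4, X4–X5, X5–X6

Yes; width 2.

Checking the three conditions: (i) the bags cover all of {0, 1, 2, 3, 4, 5, 6, 7}; (ii) for each edge, some bag contains both endpoints; (iii) the bags containing any fixed vertex form a subtree. All hold, so the decomposition is valid with width 3 − 1 = 2.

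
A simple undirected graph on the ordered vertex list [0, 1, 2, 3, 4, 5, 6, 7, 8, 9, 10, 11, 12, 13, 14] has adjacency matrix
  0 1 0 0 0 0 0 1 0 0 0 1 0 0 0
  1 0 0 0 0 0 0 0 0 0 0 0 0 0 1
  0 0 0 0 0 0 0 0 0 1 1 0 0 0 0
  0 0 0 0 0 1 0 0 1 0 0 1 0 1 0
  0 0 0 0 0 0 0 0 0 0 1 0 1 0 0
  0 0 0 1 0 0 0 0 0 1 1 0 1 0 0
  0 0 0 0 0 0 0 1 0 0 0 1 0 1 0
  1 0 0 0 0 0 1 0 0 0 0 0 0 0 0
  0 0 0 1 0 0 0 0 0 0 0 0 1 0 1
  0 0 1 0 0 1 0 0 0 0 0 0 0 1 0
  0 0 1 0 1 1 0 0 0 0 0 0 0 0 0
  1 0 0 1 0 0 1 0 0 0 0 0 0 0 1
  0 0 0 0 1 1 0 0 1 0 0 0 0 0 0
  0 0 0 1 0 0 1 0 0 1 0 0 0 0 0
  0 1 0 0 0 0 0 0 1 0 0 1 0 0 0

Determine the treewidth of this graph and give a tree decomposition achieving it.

Each bag holds 4 vertices, so the decomposition has width 3, which upper-bounds the treewidth. For the lower bound: the 4 vertex sets {2,4,10}, {12}, {5}, {3,8,9,13} are disjoint, each induces a connected subgraph, and every pair is joined by at least one edge of G. Contracting each set to a single vertex therefore yields K_{4} as a minor, and since treewidth is minor-monotone, tw(G) ≥ tw(K_{4}) = 3. The upper and lower bounds meet at 3, so that is the treewidth.

Treewidth 3.
One optimal decomposition is:
Bags: B1 = {2, 4, 10, 12}  B2 = {2, 5, 10, 12}  B3 = {2, 5, 9, 12}  B4 = {5, 8, 9, 12}  B5 = {3, 5, 8, 9}  B6 = {3, 8, 9, 13}  B7 = {3, 8, 13, 14}  B8 = {3, 11, 13, 14}  B9 = {6, 11, 13, 14}  B10 = {1, 6, 11, 14}  B11 = {0, 1, 6, 11}  B12 = {0, 1, 6, 7}
Tree: B1–B2, B2–B3, B3–B4, B4–B5, B5–B6, B6–B7, B7–B8, B8–B9, B9–B10, B10–B11, B11–B12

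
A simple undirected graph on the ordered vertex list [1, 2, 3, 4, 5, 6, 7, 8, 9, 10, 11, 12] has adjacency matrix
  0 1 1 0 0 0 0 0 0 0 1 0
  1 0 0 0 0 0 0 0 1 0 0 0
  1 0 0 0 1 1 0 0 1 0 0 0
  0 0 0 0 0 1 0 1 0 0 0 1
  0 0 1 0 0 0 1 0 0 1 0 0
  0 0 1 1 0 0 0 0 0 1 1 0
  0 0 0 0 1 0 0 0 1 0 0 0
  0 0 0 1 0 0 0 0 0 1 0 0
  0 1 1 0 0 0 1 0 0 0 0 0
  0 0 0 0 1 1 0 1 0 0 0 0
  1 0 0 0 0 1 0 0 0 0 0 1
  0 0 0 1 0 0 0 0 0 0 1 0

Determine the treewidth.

3

A width-3 tree decomposition is:
Bags: B1 = {2, 5, 7, 9}  B2 = {2, 3, 5, 9}  B3 = {1, 2, 3, 5}  B4 = {1, 3, 5, 10}  B5 = {1, 3, 6, 10}  B6 = {1, 6, 10, 11}  B7 = {6, 8, 10, 11}  B8 = {4, 6, 8, 11}  B9 = {4, 8, 11, 12}
Tree: B1–B2, B2–B3, B3–B4, B4–B5, B5–B6, B6–B7, B7–B8, B8–B9
Every bag has size at most 4, so the width is 4 − 1 = 3 and tw(G) ≤ 3. For the lower bound: the 4 vertex sets {2,7,9}, {5}, {3}, {1,6,10,11} are disjoint, each induces a connected subgraph, and every pair is joined by at least one edge of G. Contracting each set to a single vertex therefore yields K_{4} as a minor, and since treewidth is minor-monotone, tw(G) ≥ tw(K_{4}) = 3. Hence tw(G) = 3 exactly.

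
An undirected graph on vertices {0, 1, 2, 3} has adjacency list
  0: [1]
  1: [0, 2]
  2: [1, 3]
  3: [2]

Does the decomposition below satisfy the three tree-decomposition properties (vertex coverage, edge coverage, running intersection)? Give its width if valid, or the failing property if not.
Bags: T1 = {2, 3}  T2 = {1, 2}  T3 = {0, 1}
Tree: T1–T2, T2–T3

Yes; width 1.

Checking the three conditions: (i) the bags cover all of {0, 1, 2, 3}; (ii) for each edge, some bag contains both endpoints; (iii) the bags containing any fixed vertex form a subtree. All hold, so the decomposition is valid with width 2 − 1 = 1.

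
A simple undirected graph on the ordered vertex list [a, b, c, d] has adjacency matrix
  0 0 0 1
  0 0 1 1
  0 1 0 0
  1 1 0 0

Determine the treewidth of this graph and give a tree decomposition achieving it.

Treewidth 1.
Bags: B1 = {a, d}  B2 = {b, d}  B3 = {b, c}
Tree: B1–B2, B2–B3

Every bag has size at most 2, so the width is 2 − 1 = 1 and tw(G) ≤ 1. Any graph with an edge has treewidth ≥ 1, and G has the edge a–d. Hence tw(G) = 1 exactly.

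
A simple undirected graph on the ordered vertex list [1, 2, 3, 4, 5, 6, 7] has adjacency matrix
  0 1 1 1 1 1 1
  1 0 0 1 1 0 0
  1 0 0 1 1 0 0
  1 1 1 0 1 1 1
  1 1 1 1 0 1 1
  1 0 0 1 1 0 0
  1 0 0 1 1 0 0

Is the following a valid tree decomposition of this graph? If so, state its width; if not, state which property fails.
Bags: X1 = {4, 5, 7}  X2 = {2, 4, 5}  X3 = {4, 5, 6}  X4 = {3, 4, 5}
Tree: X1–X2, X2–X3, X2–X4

A tree decomposition must satisfy three properties: every vertex lies in some bag; for every edge, both endpoints lie together in some bag; and for every vertex, the bags containing it form a connected subtree. Here vertex 1 appears in no bag, so the decomposition is invalid.

No — vertex 1 appears in no bag.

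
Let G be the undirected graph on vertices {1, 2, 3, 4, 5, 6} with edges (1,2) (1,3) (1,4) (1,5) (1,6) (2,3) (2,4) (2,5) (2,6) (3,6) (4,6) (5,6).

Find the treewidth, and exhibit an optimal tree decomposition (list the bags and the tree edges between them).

Every bag has size at most 4, so the width is 4 − 1 = 3 and tw(G) ≤ 3. Conversely, {1, 2, 3, 6} is a clique of size 4, and the vertices of any clique must share a bag in every tree decomposition; so some bag has ≥ 4 vertices and tw(G) ≥ 3. The upper and lower bounds meet at 3, so that is the treewidth.

Treewidth 3.
Bags: B1 = {1, 2, 5, 6}  B2 = {1, 2, 3, 6}  B3 = {1, 2, 4, 6}
Tree: B1–B2, B2–B3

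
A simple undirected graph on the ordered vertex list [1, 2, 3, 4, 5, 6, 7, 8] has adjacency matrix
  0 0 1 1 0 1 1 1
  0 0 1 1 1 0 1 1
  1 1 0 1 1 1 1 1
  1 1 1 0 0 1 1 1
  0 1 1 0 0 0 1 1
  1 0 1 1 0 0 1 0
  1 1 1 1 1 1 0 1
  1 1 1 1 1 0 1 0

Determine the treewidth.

A width-4 tree decomposition is:
Bags: B1 = {2, 3, 4, 7, 8}  B2 = {1, 3, 4, 7, 8}  B3 = {2, 3, 5, 7, 8}  B4 = {1, 3, 4, 6, 7}
Tree: B1–B2, B1–B3, B2–B4
Every bag has size at most 5, so the width is 5 − 1 = 4 and tw(G) ≤ 4. For the lower bound, the 5 vertices {1, 3, 4, 7, 8} are pairwise adjacent, and any tree decomposition puts a clique entirely inside one bag — forcing width ≥ 4. Therefore the treewidth is 4.

4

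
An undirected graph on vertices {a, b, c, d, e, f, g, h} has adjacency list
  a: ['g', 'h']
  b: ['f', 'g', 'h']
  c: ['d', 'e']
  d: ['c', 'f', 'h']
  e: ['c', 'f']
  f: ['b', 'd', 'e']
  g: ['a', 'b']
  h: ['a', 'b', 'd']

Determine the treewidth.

A width-2 tree decomposition is:
Bags: B1 = {c, d, e}  B2 = {d, e, f}  B3 = {d, f, h}  B4 = {b, f, h}  B5 = {a, b, h}  B6 = {a, b, g}
Tree: B1–B2, B2–B3, B3–B4, B4–B5, B5–B6
The largest bag has 3 vertices, giving width 2; this decomposition certifies tw(G) ≤ 2. Since c–e–f–d–c is a cycle in G, G is not acyclic. Forests are exactly the graphs of treewidth ≤ 1, so tw(G) ≥ 2. The upper and lower bounds meet at 2, so that is the treewidth.

2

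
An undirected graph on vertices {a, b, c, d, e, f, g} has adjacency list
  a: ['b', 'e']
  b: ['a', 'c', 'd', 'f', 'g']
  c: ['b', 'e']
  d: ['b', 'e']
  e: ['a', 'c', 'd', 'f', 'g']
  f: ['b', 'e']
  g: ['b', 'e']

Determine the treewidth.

A width-2 tree decomposition is:
Bags: B1 = {b, e, g}  B2 = {a, b, e}  B3 = {b, d, e}  B4 = {b, c, e}  B5 = {b, e, f}
Tree: B1–B2, B2–B3, B3–B4, B4–B5
The largest bag has 3 vertices, giving width 2; this decomposition certifies tw(G) ≤ 2. The edges b–g–e–a–b form a cycle, so G is not a tree and its treewidth is at least 2. Hence tw(G) = 2 exactly.

2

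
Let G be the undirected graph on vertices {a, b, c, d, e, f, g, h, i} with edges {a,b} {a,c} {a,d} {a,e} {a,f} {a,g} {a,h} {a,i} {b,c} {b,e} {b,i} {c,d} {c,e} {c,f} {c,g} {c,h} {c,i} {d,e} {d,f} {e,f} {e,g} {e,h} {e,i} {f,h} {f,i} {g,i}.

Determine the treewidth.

4

A width-4 tree decomposition is:
Bags: B1 = {a, c, e, g, i}  B2 = {a, c, e, f, i}  B3 = {a, c, d, e, f}  B4 = {a, c, e, f, h}  B5 = {a, b, c, e, i}
Tree: B1–B2, B2–B3, B2–B4, B1–B5
Each bag holds 5 vertices, so the decomposition has width 4, which upper-bounds the treewidth. For the lower bound, the 5 vertices {a, c, e, g, i} are pairwise adjacent, and any tree decomposition puts a clique entirely inside one bag — forcing width ≥ 4. Therefore the treewidth is 4.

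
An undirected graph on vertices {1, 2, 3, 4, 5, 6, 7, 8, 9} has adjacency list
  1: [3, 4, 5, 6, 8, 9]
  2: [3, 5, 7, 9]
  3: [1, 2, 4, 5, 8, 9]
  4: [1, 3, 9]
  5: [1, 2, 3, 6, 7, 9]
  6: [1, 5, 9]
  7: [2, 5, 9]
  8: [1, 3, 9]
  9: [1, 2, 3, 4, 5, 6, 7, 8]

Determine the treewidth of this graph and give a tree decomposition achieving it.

Treewidth 3.
One optimal decomposition is:
Bags: B1 = {1, 3, 5, 9}  B2 = {2, 3, 5, 9}  B3 = {1, 3, 4, 9}  B4 = {1, 3, 8, 9}  B5 = {2, 5, 7, 9}  B6 = {1, 5, 6, 9}
Tree: B1–B2, B1–B3, B1–B4, B2–B5, B1–B6

The largest bag has 4 vertices, giving width 3; this decomposition certifies tw(G) ≤ 3. Conversely, {1, 3, 8, 9} is a clique of size 4, and the vertices of any clique must share a bag in every tree decomposition; so some bag has ≥ 4 vertices and tw(G) ≥ 3. Therefore the treewidth is 3.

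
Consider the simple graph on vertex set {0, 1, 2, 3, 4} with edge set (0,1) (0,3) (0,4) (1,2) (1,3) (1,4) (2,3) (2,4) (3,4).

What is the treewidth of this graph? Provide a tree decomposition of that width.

Each bag holds 4 vertices, so the decomposition has width 3, which upper-bounds the treewidth. On the other hand G contains the 4-clique {0, 1, 3, 4}. A clique must lie in a single bag of any decomposition, so no decomposition can have width below 3. Combining the bounds, tw(G) = 3.

Treewidth 3.
Bags: B1 = {0, 1, 3, 4}  B2 = {1, 2, 3, 4}
Tree: B1–B2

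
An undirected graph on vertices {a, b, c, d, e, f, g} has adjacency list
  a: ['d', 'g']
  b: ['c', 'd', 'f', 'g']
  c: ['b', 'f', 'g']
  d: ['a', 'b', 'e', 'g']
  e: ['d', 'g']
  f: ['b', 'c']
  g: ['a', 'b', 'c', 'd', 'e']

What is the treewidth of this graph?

2

A width-2 tree decomposition is:
Bags: B1 = {b, c, g}  B2 = {b, d, g}  B3 = {b, c, f}  B4 = {d, e, g}  B5 = {a, d, g}
Tree: B1–B2, B1–B3, B2–B4, B4–B5
The largest bag has 3 vertices, giving width 2; this decomposition certifies tw(G) ≤ 2. On the other hand G contains the 3-clique {d, e, g}. A clique must lie in a single bag of any decomposition, so no decomposition can have width below 2. Hence tw(G) = 2 exactly.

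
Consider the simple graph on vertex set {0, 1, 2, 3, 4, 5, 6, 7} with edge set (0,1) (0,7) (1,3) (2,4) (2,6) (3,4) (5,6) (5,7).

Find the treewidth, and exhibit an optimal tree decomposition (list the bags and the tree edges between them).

Treewidth 2.
One such decomposition:
Bags: B1 = {0, 5, 7}  B2 = {0, 5, 6}  B3 = {0, 2, 6}  B4 = {0, 2, 4}  B5 = {0, 3, 4}  B6 = {0, 1, 3}
Tree: B1–B2, B2–B3, B3–B4, B4–B5, B5–B6

Each bag holds 3 vertices, so the decomposition has width 2, which upper-bounds the treewidth. The edges 0–7–5–6–2–4–3–1–0 form a cycle, so G is not a tree and its treewidth is at least 2. Therefore the treewidth is 2.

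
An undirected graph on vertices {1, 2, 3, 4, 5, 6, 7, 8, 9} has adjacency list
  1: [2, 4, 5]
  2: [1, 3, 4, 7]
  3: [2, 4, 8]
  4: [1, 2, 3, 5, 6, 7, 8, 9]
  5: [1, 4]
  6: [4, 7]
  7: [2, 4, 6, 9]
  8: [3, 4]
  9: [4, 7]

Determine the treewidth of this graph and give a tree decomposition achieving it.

Every bag has size at most 3, so the width is 3 − 1 = 2 and tw(G) ≤ 2. For the lower bound, the 3 vertices {1, 2, 4} are pairwise adjacent, and any tree decomposition puts a clique entirely inside one bag — forcing width ≥ 2. Therefore the treewidth is 2.

Treewidth 2.
One optimal decomposition is:
Bags: B1 = {1, 2, 4}  B2 = {2, 4, 7}  B3 = {1, 4, 5}  B4 = {4, 7, 9}  B5 = {4, 6, 7}  B6 = {2, 3, 4}  B7 = {3, 4, 8}
Tree: B1–B2, B1–B3, B2–B4, B4–B5, B1–B6, B6–B7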